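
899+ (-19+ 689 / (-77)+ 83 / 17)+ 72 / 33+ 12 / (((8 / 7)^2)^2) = 1186469623 / 1340416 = 885.15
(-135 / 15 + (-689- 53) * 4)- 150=-3127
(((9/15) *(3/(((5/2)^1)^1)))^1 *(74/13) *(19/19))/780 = 0.01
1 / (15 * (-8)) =-1 / 120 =-0.01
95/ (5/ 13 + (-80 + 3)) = -1235/ 996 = -1.24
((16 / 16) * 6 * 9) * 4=216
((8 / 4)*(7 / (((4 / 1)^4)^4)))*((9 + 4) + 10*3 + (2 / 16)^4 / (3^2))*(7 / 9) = 77672497 / 712483534798848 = 0.00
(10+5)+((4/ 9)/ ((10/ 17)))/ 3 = 2059/ 135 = 15.25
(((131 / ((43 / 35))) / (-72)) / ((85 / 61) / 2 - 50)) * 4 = 55937 / 465561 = 0.12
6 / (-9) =-2 / 3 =-0.67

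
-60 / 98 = -30 / 49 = -0.61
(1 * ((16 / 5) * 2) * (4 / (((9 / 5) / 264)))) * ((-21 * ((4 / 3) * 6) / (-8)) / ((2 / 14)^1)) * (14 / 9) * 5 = 38635520 / 9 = 4292835.56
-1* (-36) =36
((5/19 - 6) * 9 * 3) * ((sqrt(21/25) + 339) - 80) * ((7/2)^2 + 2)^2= -130342527/16 - 503253 * sqrt(21)/80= -8175235.37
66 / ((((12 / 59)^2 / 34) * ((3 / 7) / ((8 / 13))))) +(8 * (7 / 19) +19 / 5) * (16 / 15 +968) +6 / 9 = 4692220064 / 55575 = 84430.41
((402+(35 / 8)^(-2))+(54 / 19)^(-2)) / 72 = 1436613049 / 257191200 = 5.59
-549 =-549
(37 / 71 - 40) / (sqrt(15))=-2803 * sqrt(15) / 1065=-10.19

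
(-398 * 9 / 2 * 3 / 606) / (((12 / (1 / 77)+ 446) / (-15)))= 5373 / 55348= 0.10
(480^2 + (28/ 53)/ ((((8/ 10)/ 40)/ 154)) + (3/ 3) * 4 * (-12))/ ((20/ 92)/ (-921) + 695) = 65795753712/ 195068885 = 337.29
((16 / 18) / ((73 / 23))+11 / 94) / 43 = 24523 / 2655594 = 0.01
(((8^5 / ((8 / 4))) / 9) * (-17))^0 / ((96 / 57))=19 / 32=0.59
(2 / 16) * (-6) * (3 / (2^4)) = -9 / 64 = -0.14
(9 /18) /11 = 1 /22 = 0.05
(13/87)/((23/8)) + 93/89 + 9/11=3751640/1958979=1.92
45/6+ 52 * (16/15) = 62.97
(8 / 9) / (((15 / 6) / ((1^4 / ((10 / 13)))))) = 104 / 225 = 0.46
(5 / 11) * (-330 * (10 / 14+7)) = -1157.14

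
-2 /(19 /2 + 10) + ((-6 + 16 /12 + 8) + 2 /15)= 656 /195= 3.36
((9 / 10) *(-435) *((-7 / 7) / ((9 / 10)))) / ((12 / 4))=145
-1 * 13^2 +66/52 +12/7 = -30215/182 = -166.02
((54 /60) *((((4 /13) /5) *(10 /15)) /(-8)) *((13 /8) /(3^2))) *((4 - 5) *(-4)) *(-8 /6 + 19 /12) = -1 /1200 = -0.00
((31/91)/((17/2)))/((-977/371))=-0.02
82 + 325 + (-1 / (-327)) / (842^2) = 94355309797 / 231831228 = 407.00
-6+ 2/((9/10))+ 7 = 29/9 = 3.22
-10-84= -94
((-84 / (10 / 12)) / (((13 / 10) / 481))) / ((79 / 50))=-1864800 / 79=-23605.06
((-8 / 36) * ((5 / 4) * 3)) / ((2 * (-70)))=1 / 168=0.01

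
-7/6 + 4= 17/6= 2.83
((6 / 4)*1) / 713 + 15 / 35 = 4299 / 9982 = 0.43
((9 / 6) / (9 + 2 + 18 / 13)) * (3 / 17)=117 / 5474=0.02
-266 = -266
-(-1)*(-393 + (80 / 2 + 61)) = -292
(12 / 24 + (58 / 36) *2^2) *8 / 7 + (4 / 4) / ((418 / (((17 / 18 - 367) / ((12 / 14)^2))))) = 1162543 / 172368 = 6.74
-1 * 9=-9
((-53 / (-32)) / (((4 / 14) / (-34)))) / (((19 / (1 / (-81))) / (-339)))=-712691 / 16416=-43.41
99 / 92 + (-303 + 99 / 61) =-1685289 / 5612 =-300.30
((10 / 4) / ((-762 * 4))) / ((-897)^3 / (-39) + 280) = -5 / 112814325552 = -0.00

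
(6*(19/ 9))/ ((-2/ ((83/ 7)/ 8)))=-9.39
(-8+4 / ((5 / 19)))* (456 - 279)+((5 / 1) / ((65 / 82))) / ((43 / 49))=3582038 / 2795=1281.59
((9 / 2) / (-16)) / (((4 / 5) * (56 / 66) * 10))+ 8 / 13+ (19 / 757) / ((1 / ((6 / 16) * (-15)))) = 30527591 / 70540288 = 0.43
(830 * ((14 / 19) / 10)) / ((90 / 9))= 581 / 95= 6.12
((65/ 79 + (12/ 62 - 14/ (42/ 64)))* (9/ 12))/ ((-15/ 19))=19.30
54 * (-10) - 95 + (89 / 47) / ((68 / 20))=-506920 / 799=-634.44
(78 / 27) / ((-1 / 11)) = -286 / 9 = -31.78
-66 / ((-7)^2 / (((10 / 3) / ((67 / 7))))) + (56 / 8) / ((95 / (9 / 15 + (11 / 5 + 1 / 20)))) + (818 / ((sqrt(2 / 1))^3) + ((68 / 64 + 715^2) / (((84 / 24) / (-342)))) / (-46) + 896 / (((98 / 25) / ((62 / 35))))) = 409 *sqrt(2) / 2 + 16406038369953 / 15101800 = 1086652.31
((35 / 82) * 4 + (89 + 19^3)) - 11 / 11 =284897 / 41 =6948.71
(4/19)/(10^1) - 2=-188/95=-1.98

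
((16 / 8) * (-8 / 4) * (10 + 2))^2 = 2304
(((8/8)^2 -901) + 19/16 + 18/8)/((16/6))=-43035/128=-336.21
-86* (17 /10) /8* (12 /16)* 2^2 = -54.82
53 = 53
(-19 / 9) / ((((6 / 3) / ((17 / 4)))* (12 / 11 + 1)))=-3553 / 1656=-2.15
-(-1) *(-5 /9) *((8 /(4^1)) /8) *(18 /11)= -5 /22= -0.23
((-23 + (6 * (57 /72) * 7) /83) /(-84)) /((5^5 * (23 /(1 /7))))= 2501 /4677050000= 0.00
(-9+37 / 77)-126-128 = -20214 / 77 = -262.52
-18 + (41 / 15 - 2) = -259 / 15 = -17.27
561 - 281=280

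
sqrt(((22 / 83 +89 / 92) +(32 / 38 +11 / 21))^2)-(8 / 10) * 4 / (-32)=41106427 / 15233820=2.70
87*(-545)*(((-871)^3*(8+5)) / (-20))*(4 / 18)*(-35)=950364833177305 / 6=158394138862884.17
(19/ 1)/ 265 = 19/ 265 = 0.07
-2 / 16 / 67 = -1 / 536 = -0.00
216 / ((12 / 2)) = 36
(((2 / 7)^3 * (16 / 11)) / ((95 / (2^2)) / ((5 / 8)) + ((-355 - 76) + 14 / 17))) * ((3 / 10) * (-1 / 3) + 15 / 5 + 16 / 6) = -181696 / 377318865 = -0.00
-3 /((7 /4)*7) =-12 /49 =-0.24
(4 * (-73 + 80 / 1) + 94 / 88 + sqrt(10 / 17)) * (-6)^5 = -2486376 / 11 - 7776 * sqrt(170) / 17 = -231998.10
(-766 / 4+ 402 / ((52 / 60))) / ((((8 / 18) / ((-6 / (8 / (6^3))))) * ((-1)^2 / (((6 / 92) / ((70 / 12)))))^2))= -418125969 / 33697300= -12.41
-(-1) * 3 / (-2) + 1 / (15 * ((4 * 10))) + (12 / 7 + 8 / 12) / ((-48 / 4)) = -21379 / 12600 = -1.70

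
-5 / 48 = -0.10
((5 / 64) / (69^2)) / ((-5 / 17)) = -0.00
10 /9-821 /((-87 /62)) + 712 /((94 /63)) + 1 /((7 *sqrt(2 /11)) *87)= sqrt(22) /1218 + 13044520 /12267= 1063.39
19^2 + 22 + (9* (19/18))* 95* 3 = 6181/2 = 3090.50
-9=-9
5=5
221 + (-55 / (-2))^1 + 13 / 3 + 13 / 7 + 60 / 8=5506 / 21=262.19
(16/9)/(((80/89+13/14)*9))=19936/184437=0.11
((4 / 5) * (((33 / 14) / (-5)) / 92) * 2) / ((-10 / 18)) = 297 / 20125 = 0.01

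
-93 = -93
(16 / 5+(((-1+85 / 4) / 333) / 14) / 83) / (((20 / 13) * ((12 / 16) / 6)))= 35771593 / 2149700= 16.64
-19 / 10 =-1.90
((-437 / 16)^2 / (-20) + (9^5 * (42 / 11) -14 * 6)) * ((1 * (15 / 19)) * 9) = 342658766367 / 214016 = 1601089.48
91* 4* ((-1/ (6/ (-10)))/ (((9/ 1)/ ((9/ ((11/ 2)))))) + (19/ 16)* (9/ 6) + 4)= 584675/ 264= 2214.68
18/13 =1.38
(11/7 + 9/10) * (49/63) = 173/90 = 1.92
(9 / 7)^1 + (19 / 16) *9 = 1341 / 112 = 11.97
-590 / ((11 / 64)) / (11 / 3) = -113280 / 121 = -936.20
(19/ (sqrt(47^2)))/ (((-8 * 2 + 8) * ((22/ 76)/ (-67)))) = 24187/ 2068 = 11.70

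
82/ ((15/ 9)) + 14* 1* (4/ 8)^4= 2003/ 40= 50.08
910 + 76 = 986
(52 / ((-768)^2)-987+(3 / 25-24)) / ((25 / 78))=-48444600191 / 15360000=-3153.95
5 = 5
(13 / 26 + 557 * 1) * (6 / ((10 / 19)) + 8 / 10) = 13603 / 2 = 6801.50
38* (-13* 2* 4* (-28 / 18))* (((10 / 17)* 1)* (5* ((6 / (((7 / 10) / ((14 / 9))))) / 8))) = 13832000 / 459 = 30135.08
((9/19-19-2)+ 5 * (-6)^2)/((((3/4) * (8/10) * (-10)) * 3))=-505/57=-8.86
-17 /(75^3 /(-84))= 476 /140625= 0.00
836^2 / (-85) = -698896 / 85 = -8222.31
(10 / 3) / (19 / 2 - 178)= -20 / 1011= -0.02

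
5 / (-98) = -0.05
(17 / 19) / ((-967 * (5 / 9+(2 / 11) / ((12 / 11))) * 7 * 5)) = -306 / 8359715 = -0.00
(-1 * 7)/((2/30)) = -105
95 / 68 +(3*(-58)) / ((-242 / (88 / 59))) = 108983 / 44132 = 2.47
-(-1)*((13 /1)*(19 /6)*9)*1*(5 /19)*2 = 195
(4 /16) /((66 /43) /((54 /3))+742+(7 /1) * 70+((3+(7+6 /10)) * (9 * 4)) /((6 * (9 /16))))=645 /3470492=0.00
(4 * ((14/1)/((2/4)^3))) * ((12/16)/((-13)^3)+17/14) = 1194832/2197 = 543.85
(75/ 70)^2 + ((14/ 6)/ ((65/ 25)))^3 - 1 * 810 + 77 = -8500491817/ 11626524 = -731.13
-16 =-16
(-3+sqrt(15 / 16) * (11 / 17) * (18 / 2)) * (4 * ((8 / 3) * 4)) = 112.58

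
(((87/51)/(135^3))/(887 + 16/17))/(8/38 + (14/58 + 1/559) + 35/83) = 741377663/831138074630173125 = 0.00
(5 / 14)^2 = 25 / 196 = 0.13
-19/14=-1.36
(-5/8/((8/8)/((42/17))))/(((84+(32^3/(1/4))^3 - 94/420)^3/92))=-22365315000/1797612759972586282060078054666113955165441603581261689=-0.00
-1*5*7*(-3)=105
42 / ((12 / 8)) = 28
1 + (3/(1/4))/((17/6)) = 89/17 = 5.24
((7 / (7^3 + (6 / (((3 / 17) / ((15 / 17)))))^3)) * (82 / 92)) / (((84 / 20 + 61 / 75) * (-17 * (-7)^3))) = 3075 / 393946131824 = 0.00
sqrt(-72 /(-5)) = 6*sqrt(10) /5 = 3.79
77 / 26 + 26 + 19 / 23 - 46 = -9695 / 598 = -16.21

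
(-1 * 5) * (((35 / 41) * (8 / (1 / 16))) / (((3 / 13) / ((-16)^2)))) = -74547200 / 123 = -606074.80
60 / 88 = 15 / 22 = 0.68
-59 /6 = -9.83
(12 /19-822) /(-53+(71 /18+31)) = 280908 /6175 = 45.49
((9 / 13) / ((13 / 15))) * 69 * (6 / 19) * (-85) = -4750650 / 3211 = -1479.49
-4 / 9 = -0.44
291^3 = 24642171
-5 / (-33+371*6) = -5 / 2193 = -0.00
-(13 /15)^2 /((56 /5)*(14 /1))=-169 /35280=-0.00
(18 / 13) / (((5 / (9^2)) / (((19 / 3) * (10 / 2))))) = 9234 / 13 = 710.31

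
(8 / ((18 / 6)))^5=32768 / 243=134.85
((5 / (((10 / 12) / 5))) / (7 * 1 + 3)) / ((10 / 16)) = 24 / 5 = 4.80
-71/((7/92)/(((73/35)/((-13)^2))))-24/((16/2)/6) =-1222126/41405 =-29.52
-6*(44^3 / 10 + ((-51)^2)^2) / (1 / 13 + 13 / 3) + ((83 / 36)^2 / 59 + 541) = -151490216067673 / 16439760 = -9214867.86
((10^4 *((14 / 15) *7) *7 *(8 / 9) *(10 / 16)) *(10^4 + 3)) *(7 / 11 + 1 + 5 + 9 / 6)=6141541910000 / 297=20678592289.56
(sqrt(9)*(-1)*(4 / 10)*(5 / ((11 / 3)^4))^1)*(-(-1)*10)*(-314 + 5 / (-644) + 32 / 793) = 194813883675 / 1869260393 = 104.22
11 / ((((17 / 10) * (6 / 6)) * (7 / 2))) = 220 / 119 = 1.85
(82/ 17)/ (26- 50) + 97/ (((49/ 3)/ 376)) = 2232.78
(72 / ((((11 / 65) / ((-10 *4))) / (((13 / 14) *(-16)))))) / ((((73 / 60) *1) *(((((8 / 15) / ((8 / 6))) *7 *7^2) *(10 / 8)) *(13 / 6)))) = 1078272000 / 1928003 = 559.27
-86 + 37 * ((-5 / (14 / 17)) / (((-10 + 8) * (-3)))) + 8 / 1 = -9697 / 84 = -115.44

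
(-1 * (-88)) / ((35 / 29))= 2552 / 35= 72.91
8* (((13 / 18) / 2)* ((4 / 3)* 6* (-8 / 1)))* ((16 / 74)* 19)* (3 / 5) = -252928 / 555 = -455.73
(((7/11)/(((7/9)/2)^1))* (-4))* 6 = -432/11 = -39.27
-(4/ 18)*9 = -2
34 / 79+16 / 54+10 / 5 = 5816 / 2133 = 2.73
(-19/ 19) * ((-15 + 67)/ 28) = -13/ 7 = -1.86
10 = 10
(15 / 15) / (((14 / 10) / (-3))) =-15 / 7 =-2.14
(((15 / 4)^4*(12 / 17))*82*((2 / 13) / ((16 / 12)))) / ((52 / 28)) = 130764375 / 183872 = 711.17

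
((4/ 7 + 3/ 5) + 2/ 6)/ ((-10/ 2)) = -158/ 525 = -0.30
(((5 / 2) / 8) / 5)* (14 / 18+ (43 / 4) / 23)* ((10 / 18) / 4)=5155 / 476928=0.01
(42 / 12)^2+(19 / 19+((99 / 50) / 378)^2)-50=-162067379 / 4410000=-36.75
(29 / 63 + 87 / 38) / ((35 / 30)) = 6583 / 2793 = 2.36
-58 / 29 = -2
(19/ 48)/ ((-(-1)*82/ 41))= 19/ 96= 0.20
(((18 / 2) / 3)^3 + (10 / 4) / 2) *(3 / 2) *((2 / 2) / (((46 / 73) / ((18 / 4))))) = 222723 / 736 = 302.61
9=9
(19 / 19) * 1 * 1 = 1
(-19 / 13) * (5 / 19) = -5 / 13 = -0.38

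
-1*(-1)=1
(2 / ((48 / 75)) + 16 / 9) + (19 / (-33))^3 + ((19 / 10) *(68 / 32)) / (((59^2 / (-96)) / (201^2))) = -22486536181363 / 5003867880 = -4493.83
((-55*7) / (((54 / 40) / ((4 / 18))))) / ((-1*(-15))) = -3080 / 729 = -4.22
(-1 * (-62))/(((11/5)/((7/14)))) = 155/11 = 14.09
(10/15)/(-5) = -2/15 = -0.13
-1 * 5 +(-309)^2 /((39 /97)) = 3087154 /13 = 237473.38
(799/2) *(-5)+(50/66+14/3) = -131477/66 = -1992.08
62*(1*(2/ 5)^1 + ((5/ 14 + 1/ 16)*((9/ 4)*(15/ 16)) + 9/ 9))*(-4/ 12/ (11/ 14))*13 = -33006103/ 42240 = -781.39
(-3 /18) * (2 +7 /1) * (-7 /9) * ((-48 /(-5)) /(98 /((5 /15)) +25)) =56 /1595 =0.04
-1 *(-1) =1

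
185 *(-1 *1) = -185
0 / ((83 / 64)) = 0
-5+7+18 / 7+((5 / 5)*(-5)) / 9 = 253 / 63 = 4.02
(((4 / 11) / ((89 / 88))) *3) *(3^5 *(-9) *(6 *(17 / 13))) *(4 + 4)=-171320832 / 1157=-148073.32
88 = 88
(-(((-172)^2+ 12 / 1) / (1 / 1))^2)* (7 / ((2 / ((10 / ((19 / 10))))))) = -306573125600 / 19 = -16135427663.16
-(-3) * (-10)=-30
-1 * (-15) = 15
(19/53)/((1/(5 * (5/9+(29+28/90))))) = 8512/159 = 53.53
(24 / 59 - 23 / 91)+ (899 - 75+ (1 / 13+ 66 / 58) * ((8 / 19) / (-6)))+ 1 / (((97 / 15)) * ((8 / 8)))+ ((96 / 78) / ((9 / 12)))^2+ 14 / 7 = 27830007445852 / 33573962331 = 828.92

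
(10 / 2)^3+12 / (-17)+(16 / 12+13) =138.63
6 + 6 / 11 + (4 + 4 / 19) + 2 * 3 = 3502 / 209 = 16.76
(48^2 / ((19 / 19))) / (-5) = -460.80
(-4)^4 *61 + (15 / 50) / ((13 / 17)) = 2030131 / 130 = 15616.39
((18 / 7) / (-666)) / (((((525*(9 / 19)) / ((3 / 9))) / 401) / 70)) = -15238 / 104895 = -0.15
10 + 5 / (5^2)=51 / 5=10.20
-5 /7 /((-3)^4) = -5 /567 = -0.01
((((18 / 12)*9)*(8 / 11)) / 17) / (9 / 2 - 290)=-216 / 106777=-0.00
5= 5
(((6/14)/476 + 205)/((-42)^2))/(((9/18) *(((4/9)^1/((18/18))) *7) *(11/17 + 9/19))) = 12978197/194692288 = 0.07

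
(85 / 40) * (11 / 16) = 187 / 128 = 1.46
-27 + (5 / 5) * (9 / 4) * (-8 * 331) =-5985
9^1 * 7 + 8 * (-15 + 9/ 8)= -48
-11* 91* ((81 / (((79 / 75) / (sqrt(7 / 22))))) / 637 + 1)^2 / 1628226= -0.00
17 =17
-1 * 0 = 0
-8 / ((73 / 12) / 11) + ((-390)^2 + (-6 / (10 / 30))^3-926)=10608910 / 73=145327.53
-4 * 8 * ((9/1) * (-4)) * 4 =4608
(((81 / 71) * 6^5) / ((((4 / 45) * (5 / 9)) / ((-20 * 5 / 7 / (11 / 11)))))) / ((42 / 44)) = -9353361600 / 3479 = -2688520.15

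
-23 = -23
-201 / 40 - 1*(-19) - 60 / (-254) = 72193 / 5080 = 14.21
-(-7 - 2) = 9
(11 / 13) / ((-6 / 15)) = -55 / 26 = -2.12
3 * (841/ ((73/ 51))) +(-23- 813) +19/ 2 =136677/ 146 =936.14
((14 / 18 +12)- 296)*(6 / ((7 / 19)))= -96862 / 21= -4612.48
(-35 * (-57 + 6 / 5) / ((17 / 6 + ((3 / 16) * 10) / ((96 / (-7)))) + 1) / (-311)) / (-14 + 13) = 1499904 / 882929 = 1.70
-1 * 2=-2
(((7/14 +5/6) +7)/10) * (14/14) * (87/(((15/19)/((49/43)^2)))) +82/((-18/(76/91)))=349642655/3028662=115.44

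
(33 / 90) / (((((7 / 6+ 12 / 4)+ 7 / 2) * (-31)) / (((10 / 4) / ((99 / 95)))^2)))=-45125 / 5082264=-0.01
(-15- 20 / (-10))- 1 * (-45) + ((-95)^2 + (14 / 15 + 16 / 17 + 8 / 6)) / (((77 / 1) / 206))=474880078 / 19635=24185.39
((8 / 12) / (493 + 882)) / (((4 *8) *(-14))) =-1 / 924000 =-0.00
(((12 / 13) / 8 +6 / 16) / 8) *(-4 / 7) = -51 / 1456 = -0.04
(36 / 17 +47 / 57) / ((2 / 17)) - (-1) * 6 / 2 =28.01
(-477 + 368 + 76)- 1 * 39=-72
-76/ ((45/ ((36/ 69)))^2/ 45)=-1216/ 2645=-0.46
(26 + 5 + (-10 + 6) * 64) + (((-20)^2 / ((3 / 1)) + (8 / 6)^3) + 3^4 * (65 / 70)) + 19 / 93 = -162619 / 11718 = -13.88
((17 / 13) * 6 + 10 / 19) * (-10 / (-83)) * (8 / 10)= 0.81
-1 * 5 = -5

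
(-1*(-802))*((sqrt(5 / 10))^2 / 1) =401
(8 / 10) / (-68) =-1 / 85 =-0.01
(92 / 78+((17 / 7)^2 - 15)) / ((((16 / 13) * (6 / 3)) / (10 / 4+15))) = -18925 / 336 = -56.32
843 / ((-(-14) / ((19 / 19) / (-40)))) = -843 / 560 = -1.51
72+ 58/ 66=72.88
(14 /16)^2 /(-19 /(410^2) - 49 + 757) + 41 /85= 78248730461 /161860102160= 0.48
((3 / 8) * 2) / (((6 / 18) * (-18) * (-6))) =1 / 48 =0.02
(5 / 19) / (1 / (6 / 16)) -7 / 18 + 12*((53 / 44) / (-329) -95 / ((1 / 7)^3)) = -1935860342095 / 4950792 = -391020.33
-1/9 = -0.11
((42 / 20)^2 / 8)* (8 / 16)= 441 / 1600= 0.28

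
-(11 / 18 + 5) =-101 / 18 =-5.61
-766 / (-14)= 383 / 7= 54.71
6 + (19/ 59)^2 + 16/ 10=134083/ 17405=7.70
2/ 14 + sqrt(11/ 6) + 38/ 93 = 359/ 651 + sqrt(66)/ 6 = 1.91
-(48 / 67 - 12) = 756 / 67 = 11.28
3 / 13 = 0.23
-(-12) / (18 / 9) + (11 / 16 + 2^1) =139 / 16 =8.69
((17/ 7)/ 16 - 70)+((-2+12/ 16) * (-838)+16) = 111289/ 112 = 993.65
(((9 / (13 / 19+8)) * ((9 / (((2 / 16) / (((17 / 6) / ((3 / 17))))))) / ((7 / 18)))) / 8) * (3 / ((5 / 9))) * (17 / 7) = 68049963 / 13475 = 5050.09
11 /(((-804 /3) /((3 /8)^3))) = -297 /137216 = -0.00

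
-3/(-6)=1/2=0.50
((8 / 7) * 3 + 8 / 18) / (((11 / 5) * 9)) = 1220 / 6237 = 0.20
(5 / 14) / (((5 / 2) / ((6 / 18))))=1 / 21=0.05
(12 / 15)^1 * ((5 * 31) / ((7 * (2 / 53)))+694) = 35862 / 35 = 1024.63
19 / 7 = 2.71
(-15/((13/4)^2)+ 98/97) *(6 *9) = -22.13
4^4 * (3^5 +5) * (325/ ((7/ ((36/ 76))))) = 1396258.65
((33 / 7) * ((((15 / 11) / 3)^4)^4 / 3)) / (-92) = -152587890625 / 2690147821103679244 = -0.00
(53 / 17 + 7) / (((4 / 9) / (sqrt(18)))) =1161*sqrt(2) / 17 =96.58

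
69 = 69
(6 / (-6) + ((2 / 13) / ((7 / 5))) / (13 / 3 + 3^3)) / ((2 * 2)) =-2131 / 8554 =-0.25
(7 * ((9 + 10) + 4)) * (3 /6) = 161 /2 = 80.50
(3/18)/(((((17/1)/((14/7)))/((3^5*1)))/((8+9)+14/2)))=1944/17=114.35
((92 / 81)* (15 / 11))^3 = 97336000 / 26198073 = 3.72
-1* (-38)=38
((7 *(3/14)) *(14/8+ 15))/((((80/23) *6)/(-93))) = -143313/1280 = -111.96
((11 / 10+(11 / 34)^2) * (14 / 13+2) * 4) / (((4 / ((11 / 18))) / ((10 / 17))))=255310 / 191607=1.33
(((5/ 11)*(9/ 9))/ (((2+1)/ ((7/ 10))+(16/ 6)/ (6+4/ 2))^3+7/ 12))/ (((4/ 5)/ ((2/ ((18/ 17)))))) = 437325/ 40395311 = 0.01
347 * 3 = 1041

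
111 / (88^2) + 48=371823 / 7744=48.01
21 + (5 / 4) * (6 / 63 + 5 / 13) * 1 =23587 / 1092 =21.60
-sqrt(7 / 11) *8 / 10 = -4 *sqrt(77) / 55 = -0.64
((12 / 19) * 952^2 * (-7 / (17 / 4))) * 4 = -71651328 / 19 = -3771122.53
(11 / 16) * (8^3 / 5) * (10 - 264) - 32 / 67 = -5990496 / 335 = -17882.08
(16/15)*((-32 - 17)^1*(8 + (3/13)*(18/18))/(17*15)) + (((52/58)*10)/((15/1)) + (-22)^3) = -15356253052/1442025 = -10649.09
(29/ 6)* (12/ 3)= 58/ 3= 19.33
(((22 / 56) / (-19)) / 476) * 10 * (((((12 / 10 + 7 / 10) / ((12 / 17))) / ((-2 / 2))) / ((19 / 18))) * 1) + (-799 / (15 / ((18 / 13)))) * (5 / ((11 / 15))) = -2142338001 / 4260256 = -502.87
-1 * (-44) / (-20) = -11 / 5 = -2.20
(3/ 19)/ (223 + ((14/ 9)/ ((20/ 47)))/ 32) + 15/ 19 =9647175/ 12208811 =0.79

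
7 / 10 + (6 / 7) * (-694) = -41591 / 70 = -594.16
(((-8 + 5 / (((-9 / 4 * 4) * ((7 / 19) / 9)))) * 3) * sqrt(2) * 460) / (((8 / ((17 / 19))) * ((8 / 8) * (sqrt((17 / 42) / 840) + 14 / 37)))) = -1156046396400 * sqrt(2) / 130940533 + 7274441610 * sqrt(170) / 130940533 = -11761.44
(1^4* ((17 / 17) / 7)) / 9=1 / 63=0.02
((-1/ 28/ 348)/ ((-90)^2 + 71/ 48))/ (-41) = 1/ 3236573333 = 0.00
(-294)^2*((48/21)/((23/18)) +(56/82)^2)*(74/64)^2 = 161213151141/618608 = 260606.31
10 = 10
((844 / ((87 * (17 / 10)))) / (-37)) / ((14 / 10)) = -42200 / 383061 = -0.11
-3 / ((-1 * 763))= 3 / 763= 0.00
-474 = -474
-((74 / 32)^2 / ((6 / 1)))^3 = -2565726409 / 3623878656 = -0.71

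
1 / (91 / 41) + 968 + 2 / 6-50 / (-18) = 795709 / 819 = 971.56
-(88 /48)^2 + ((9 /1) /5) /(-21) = -4343 /1260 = -3.45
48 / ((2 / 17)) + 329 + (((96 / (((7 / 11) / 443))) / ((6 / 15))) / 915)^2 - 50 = 6204269047 / 182329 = 34027.88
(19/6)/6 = 19/36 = 0.53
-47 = -47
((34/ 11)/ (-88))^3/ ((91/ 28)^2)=-4913/ 1197575236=-0.00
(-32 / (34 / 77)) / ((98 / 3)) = -264 / 119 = -2.22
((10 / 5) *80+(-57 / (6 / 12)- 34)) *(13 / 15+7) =472 / 5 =94.40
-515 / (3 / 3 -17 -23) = 515 / 39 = 13.21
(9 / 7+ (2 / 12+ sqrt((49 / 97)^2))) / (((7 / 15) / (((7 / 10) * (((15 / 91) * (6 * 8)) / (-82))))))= -717750 / 2533349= -0.28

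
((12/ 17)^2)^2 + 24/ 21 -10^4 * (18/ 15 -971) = 5669907419320/ 584647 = 9698001.39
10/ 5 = 2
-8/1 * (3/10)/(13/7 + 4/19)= -1596/1375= -1.16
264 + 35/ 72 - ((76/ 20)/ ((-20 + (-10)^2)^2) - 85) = 100651829/ 288000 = 349.49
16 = 16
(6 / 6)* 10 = 10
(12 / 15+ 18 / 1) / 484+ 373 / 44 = 20609 / 2420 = 8.52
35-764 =-729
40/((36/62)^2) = 9610/81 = 118.64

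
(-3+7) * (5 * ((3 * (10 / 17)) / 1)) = 35.29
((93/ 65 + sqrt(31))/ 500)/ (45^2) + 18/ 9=sqrt(31)/ 1012500 + 43875031/ 21937500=2.00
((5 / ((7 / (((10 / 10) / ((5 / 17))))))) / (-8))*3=-51 / 56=-0.91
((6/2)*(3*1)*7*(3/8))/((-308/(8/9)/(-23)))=69/44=1.57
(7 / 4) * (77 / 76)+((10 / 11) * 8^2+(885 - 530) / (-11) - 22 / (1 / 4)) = -201703 / 3344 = -60.32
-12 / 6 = -2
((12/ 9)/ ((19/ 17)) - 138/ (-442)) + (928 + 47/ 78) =7811045/ 8398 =930.11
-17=-17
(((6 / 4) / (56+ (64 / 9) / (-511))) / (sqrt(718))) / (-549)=-0.00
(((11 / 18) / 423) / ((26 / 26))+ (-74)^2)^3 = 72481851664293047046875 / 441406391544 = 164206620141.49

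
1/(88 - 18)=1/70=0.01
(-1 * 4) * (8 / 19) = -32 / 19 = -1.68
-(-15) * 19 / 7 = 285 / 7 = 40.71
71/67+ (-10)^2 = 6771/67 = 101.06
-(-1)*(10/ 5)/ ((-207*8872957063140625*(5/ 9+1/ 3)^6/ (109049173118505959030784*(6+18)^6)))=-9388418661026051910471178518528/ 204078012452234375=-46004067504447.42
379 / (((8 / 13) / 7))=34489 / 8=4311.12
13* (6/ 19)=78/ 19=4.11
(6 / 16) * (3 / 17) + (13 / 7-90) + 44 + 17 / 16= -81899 / 1904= -43.01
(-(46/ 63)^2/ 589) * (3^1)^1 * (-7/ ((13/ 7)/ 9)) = 0.09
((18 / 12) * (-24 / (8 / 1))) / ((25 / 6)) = -27 / 25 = -1.08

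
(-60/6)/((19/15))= -150/19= -7.89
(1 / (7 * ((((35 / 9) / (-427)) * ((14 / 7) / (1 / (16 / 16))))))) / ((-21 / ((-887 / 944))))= -162321 / 462560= -0.35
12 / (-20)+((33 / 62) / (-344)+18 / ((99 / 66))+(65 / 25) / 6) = 757045 / 63984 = 11.83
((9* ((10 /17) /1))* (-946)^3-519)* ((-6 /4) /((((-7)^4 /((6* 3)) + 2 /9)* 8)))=2057215240701 /327080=6289639.36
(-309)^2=95481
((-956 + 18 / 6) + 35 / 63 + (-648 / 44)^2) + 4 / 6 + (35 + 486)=-232921 / 1089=-213.89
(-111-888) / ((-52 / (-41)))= -40959 / 52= -787.67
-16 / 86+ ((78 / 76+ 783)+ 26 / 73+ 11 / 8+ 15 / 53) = 19872517651 / 25287784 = 785.85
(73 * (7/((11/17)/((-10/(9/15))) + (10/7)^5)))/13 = 7300120450/1097789797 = 6.65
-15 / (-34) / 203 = 15 / 6902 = 0.00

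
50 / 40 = 5 / 4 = 1.25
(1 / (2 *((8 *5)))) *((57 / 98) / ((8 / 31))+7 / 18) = 18647 / 564480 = 0.03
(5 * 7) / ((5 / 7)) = 49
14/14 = 1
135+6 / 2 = 138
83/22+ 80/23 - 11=-1897/506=-3.75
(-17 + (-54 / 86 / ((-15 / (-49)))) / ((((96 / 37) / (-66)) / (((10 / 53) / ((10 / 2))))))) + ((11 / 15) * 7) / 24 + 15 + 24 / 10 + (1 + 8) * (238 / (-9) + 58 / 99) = -1038508469 / 4512420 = -230.14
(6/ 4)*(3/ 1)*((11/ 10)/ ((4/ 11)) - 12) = -3231/ 80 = -40.39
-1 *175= -175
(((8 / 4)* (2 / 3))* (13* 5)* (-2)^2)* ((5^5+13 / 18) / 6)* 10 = 146283800 / 81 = 1805972.84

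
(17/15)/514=17/7710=0.00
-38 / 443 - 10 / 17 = -5076 / 7531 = -0.67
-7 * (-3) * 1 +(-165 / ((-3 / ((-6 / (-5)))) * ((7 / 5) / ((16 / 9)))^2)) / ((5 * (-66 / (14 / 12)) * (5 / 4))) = 35209 / 1701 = 20.70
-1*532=-532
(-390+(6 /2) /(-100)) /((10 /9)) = -351027 /1000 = -351.03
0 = 0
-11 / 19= -0.58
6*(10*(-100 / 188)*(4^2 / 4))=-6000 / 47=-127.66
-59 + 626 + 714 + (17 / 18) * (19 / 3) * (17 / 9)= 628057 / 486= 1292.30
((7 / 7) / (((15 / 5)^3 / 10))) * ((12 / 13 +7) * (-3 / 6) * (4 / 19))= -2060 / 6669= -0.31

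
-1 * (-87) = 87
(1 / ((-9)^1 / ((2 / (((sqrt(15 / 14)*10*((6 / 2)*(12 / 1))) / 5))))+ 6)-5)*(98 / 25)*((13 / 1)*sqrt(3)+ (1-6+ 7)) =-417806389*sqrt(3) / 1639725-64277906 / 1639725-17199*sqrt(70) / 546575-882*sqrt(210) / 546575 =-480.82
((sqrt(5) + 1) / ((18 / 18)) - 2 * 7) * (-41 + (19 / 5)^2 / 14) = 181857 / 350 - 13989 * sqrt(5) / 350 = 430.22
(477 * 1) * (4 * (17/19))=32436/19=1707.16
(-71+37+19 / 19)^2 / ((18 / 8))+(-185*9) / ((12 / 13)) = -5279 / 4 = -1319.75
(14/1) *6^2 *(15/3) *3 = 7560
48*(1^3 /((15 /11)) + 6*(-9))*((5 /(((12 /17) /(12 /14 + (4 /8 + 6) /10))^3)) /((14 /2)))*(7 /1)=-36875754019397 /296352000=-124432.28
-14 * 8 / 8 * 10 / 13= -140 / 13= -10.77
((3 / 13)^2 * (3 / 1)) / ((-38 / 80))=-1080 / 3211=-0.34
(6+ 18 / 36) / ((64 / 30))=195 / 64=3.05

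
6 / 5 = 1.20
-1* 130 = -130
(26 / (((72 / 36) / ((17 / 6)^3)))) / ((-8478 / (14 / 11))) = -447083 / 10071864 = -0.04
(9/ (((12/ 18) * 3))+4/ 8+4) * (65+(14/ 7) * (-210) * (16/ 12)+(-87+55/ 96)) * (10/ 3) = -279085/ 16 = -17442.81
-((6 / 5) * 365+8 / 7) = -3074 / 7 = -439.14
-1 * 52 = -52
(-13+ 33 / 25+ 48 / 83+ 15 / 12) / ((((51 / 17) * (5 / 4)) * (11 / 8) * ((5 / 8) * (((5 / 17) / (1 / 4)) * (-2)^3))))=2780146 / 8559375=0.32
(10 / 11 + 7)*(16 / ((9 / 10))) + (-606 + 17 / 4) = -60871 / 132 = -461.14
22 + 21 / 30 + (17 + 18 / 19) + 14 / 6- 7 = 20509 / 570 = 35.98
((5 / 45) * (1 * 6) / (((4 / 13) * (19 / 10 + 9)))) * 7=455 / 327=1.39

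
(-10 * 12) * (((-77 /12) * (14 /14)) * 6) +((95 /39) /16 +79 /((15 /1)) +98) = 14737067 /3120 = 4723.42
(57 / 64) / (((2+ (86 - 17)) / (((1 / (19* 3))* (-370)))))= -185 / 2272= -0.08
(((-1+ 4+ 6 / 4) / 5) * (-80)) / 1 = -72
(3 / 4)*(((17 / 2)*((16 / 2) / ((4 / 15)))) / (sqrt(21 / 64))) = 510*sqrt(21) / 7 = 333.87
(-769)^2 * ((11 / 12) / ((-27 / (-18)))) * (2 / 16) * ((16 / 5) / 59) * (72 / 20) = 13009942 / 1475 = 8820.30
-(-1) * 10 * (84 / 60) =14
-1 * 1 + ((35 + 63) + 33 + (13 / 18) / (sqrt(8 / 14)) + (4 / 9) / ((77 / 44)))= 13 * sqrt(7) / 36 + 8206 / 63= 131.21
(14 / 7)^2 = 4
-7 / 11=-0.64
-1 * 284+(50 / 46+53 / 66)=-428243 / 1518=-282.11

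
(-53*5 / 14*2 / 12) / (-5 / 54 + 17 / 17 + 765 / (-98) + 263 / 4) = -16695 / 311441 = -0.05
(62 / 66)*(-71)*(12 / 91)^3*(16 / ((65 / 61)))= -1237349376 / 538803265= -2.30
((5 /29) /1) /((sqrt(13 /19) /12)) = 60 * sqrt(247) /377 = 2.50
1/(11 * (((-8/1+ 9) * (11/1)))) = 0.01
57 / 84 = 19 / 28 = 0.68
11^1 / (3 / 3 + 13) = 11 / 14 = 0.79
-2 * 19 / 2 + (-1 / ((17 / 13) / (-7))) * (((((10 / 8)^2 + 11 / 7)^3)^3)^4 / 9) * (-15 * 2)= -926506124934941886345960350726564370405883107657471868251062036347795656164610017439189445867 / 71807482627585975472083865540080504948841848699001490307095727369458024448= -12902640379973576253.72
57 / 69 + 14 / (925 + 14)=18163 / 21597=0.84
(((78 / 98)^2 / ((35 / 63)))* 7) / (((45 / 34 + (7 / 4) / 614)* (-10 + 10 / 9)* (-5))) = 0.14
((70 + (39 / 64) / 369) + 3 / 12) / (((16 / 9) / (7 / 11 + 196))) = 3588553269 / 461824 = 7770.39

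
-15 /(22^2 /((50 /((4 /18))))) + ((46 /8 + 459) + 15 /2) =112597 /242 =465.28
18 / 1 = 18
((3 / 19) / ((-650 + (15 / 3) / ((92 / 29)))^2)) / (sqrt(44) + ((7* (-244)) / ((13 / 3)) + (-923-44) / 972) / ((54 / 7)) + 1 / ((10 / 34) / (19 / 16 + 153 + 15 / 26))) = 0.00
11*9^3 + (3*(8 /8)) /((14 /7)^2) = 32079 /4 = 8019.75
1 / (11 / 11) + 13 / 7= 20 / 7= 2.86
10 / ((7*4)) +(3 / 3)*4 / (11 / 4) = 1.81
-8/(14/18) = -10.29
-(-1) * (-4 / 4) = -1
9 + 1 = 10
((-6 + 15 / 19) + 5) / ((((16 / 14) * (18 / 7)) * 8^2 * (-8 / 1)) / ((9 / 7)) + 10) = 14 / 77159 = 0.00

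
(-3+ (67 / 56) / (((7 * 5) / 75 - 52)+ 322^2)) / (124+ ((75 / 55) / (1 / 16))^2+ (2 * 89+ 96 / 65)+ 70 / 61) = -115052321735 / 29938935339488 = -0.00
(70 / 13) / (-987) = -0.01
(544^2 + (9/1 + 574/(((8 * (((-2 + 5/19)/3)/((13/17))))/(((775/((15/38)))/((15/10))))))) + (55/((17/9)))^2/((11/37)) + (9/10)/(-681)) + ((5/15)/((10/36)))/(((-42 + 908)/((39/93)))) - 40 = 152310630468533957/871783178310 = 174711.60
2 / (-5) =-2 / 5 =-0.40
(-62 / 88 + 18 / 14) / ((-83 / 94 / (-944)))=621.33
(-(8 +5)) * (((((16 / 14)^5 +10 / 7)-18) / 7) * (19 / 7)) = 60699756 / 823543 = 73.71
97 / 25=3.88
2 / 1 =2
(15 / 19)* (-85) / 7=-9.59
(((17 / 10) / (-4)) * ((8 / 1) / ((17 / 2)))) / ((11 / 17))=-34 / 55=-0.62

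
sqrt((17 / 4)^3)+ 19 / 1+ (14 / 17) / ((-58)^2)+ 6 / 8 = 17 * sqrt(17) / 8+ 1129477 / 57188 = 28.51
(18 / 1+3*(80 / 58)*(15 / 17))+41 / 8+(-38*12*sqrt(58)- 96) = -456*sqrt(58)- 273019 / 3944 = -3542.02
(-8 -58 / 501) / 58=-2033 / 14529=-0.14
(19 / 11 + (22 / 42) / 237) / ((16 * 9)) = 23671 / 1970892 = 0.01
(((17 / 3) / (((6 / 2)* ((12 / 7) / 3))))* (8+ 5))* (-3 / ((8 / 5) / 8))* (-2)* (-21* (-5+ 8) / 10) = -32487 / 4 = -8121.75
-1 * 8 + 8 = 0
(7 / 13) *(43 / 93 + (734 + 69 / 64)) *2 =30645559 / 38688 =792.12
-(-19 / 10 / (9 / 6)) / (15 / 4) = 76 / 225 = 0.34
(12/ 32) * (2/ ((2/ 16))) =6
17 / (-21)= -17 / 21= -0.81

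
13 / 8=1.62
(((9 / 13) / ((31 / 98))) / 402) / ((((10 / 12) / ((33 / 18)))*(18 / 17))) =9163 / 810030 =0.01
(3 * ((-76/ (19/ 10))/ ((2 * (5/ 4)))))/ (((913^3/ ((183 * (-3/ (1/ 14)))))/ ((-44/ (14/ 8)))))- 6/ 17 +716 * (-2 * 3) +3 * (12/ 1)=-5010896012190/ 1176165859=-4260.37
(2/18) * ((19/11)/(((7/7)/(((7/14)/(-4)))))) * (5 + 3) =-19/99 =-0.19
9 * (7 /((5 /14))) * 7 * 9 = 55566 /5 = 11113.20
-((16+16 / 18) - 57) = 361 / 9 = 40.11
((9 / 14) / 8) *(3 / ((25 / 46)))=621 / 1400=0.44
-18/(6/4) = -12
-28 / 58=-14 / 29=-0.48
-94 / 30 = -47 / 15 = -3.13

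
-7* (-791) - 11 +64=5590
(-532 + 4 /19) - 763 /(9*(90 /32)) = -4324072 /7695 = -561.93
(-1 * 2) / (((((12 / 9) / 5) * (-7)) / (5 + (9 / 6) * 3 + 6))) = 465 / 28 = 16.61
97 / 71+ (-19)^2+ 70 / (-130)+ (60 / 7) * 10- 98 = 2258391 / 6461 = 349.54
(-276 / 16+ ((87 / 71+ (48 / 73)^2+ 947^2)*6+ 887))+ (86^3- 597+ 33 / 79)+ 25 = 719427286565851 / 119561444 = 6017218.11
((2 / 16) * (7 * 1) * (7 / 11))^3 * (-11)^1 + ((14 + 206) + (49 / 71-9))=922785481 / 4398592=209.79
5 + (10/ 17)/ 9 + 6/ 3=7.07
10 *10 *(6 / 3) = 200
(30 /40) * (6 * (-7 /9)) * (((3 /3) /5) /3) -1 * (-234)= 7013 /30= 233.77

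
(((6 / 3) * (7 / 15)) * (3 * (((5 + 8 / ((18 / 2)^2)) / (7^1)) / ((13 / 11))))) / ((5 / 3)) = 1.04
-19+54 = 35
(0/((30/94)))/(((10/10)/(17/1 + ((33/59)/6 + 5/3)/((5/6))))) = 0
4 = 4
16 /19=0.84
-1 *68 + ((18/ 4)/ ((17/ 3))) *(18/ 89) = -102641/ 1513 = -67.84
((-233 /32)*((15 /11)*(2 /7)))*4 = -3495 /308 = -11.35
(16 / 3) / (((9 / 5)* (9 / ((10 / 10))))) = 80 / 243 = 0.33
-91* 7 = -637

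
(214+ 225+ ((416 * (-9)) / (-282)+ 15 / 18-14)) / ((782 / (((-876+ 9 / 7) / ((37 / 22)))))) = -2780084879 / 9519286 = -292.05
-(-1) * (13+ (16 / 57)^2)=42493 / 3249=13.08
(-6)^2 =36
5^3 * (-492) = -61500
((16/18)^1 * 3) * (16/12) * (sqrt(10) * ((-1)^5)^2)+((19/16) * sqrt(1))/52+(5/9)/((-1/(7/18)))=-13021/67392+32 * sqrt(10)/9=11.05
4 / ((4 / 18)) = 18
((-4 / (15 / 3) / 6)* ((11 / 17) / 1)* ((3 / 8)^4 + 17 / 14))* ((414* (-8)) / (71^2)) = 26855697 / 383922560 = 0.07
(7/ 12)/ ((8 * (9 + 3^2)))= 0.00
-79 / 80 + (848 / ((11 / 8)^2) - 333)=1108761 / 9680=114.54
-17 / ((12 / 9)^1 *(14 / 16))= -102 / 7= -14.57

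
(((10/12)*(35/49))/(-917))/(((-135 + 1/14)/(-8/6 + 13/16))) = -625/249438672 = -0.00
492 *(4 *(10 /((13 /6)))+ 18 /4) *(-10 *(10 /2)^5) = -4589437500 /13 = -353033653.85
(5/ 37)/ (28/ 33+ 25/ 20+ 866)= 660/ 4239793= 0.00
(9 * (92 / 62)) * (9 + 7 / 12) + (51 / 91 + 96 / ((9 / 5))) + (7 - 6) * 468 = 10999829 / 16926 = 649.88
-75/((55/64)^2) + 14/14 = -12167/121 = -100.55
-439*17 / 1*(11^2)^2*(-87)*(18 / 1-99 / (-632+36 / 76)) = 2071032501510423 / 11999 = 172600425161.30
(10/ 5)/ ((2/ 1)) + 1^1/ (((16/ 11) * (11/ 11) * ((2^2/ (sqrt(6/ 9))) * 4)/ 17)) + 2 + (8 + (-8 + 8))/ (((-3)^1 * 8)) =187 * sqrt(6)/ 768 + 8/ 3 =3.26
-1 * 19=-19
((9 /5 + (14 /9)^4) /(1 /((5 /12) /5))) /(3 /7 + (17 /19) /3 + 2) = 33400157 /142767360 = 0.23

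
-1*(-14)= 14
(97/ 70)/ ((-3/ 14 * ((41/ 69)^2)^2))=-732903579/ 14128805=-51.87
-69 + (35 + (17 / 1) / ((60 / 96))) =-34 / 5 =-6.80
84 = 84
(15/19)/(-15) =-1/19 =-0.05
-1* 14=-14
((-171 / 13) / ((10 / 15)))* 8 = -2052 / 13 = -157.85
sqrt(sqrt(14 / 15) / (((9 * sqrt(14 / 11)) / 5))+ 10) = 3.24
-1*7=-7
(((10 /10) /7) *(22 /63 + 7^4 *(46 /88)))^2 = 32164.75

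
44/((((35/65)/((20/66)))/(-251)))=-130520/21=-6215.24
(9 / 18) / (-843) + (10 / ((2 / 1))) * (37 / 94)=77954 / 39621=1.97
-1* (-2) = 2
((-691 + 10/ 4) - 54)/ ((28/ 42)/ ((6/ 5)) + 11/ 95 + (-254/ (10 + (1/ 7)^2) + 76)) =-623410425/ 43091368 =-14.47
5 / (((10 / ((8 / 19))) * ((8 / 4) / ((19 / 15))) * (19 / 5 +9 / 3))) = 1 / 51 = 0.02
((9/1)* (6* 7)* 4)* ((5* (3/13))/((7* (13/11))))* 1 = 35640/169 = 210.89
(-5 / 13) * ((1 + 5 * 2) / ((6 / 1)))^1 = -55 / 78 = -0.71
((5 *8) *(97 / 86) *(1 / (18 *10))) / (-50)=-97 / 19350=-0.01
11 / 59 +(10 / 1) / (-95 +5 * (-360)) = 4051 / 22361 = 0.18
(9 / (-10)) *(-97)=873 / 10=87.30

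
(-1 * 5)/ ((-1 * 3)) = 5/ 3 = 1.67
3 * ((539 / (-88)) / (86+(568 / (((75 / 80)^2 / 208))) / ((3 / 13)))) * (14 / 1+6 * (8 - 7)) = -70875 / 112354652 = -0.00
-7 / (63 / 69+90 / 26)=-2093 / 1308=-1.60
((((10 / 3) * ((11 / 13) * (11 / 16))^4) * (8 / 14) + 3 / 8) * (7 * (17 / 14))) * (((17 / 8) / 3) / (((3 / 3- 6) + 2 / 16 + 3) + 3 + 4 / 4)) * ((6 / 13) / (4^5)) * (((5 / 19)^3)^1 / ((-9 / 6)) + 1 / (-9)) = -0.00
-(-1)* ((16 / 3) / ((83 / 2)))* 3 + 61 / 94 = 8071 / 7802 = 1.03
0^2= 0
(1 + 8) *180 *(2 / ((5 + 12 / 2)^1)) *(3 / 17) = 9720 / 187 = 51.98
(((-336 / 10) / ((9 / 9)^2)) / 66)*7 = -196 / 55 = -3.56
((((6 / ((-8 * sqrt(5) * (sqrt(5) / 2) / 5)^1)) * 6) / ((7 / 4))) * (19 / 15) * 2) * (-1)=456 / 35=13.03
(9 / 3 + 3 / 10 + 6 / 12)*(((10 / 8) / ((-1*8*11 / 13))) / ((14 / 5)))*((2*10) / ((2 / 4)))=-6175 / 616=-10.02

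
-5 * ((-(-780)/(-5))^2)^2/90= -32902272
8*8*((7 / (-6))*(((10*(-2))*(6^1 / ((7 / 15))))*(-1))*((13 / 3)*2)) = -166400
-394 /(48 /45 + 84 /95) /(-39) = 18715 /3614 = 5.18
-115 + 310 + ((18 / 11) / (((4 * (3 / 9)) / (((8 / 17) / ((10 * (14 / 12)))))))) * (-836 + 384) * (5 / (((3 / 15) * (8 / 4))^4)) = -5465370 / 1309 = -4175.23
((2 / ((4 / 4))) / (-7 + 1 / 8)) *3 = -48 / 55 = -0.87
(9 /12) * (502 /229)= 753 /458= 1.64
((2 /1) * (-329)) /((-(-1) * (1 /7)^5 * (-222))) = 5529503 /111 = 49815.34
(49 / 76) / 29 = 49 / 2204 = 0.02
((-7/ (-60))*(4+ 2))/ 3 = 7/ 30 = 0.23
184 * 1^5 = 184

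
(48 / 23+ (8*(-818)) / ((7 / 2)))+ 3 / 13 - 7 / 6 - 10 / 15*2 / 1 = -7827387 / 4186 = -1869.90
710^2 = 504100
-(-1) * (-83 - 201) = -284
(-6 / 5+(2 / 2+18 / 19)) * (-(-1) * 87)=6177 / 95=65.02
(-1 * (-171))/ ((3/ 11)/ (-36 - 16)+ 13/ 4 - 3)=24453/ 35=698.66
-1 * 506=-506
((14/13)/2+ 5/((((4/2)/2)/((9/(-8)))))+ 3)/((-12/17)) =3689/1248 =2.96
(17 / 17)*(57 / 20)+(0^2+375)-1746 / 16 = 10749 / 40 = 268.72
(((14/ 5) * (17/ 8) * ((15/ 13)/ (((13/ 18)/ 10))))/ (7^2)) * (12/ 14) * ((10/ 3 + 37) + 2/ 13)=7247610/ 107653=67.32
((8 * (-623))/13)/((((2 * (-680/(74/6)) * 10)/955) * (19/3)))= 4402741/83980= 52.43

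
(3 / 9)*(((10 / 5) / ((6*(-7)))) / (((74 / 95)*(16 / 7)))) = -95 / 10656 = -0.01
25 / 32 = 0.78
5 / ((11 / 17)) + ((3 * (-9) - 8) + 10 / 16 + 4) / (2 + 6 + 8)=8207 / 1408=5.83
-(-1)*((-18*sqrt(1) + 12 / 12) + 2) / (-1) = 15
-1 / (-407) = 1 / 407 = 0.00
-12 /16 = -3 /4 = -0.75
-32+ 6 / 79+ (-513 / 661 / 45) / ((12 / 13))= -33360353 / 1044380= -31.94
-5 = -5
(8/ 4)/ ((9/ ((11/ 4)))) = 0.61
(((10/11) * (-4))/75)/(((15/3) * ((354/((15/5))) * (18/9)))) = -0.00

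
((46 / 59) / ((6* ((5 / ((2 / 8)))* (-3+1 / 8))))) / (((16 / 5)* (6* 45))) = -1 / 382320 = -0.00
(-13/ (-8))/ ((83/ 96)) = 156/ 83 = 1.88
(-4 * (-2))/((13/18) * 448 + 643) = 72/8699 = 0.01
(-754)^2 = 568516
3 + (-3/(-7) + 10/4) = 83/14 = 5.93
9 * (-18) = -162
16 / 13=1.23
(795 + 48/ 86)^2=1170255681/ 1849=632912.75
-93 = -93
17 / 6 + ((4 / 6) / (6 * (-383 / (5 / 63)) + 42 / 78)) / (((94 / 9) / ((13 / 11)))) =16541120093 / 5838047754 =2.83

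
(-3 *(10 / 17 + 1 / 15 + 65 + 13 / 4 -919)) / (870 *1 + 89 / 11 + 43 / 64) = 152609072 / 52585165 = 2.90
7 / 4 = 1.75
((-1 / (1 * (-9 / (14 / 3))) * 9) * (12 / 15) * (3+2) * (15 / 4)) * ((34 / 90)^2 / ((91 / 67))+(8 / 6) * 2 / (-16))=-22699 / 5265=-4.31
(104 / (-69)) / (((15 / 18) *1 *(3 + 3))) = -0.30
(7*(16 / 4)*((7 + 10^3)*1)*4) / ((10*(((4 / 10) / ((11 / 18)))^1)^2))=4264645 / 162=26324.97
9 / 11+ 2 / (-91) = 797 / 1001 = 0.80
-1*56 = -56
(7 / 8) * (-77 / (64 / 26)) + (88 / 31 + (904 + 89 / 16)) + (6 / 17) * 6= 119686879 / 134912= 887.15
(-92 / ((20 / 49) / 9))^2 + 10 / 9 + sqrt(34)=sqrt(34) + 925924291 / 225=4115224.90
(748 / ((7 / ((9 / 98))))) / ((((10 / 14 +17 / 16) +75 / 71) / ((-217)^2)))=3674648736 / 22529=163107.49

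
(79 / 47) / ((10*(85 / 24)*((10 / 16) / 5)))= 7584 / 19975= 0.38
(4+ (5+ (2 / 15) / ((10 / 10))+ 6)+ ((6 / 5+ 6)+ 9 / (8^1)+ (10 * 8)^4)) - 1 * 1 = 983040539 / 24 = 40960022.46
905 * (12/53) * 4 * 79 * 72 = 247086720/53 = 4662013.58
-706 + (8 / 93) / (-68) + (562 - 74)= -344660 / 1581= -218.00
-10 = -10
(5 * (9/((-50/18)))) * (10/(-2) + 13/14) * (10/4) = 4617/28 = 164.89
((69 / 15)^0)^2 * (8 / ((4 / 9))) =18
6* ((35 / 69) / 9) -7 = -1379 / 207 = -6.66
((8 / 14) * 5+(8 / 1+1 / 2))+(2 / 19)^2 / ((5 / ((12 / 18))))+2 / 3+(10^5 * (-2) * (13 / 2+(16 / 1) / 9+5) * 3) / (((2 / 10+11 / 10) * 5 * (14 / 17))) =-1466731148719 / 985530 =-1488266.36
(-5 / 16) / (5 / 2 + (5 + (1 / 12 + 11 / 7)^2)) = -2205 / 72241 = -0.03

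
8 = 8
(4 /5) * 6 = 24 /5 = 4.80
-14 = -14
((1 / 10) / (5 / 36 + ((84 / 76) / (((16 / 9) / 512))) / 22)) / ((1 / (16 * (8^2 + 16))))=963072 / 109909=8.76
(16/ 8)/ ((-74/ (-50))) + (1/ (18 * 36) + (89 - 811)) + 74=-15504011/ 23976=-646.65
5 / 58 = 0.09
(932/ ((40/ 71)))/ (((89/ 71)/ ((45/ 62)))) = 10570977/ 11036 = 957.86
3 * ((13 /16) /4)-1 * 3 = -153 /64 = -2.39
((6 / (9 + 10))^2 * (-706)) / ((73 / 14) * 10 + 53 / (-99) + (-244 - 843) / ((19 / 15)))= 17613288 / 201777131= 0.09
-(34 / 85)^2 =-4 / 25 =-0.16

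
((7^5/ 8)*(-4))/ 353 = -16807/ 706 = -23.81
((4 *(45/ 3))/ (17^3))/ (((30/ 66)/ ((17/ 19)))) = 0.02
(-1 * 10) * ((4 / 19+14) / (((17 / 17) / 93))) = -251100 / 19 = -13215.79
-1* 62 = -62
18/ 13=1.38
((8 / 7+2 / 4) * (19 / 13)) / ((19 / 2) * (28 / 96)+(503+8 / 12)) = 3496 / 737373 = 0.00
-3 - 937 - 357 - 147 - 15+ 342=-1117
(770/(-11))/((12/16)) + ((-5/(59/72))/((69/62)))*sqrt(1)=-402280/4071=-98.82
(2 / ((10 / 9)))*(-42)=-75.60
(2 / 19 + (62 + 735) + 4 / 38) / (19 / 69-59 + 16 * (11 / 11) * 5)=1045143 / 27892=37.47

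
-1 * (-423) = 423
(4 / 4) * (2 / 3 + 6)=20 / 3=6.67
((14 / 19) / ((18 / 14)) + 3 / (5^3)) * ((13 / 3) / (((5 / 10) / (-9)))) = -331838 / 7125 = -46.57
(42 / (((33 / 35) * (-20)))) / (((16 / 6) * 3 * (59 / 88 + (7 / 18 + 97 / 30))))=-2205 / 33998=-0.06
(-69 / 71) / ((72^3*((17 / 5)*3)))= -115 / 450510336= -0.00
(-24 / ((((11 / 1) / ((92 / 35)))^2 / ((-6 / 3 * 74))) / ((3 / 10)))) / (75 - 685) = -22548096 / 226043125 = -0.10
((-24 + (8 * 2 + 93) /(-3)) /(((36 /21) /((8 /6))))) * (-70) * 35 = 3104150 /27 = 114968.52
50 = 50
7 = 7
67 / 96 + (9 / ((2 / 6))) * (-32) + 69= -794.30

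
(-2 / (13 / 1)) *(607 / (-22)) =607 / 143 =4.24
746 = 746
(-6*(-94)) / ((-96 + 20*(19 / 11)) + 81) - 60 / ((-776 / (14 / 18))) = 3618253 / 125130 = 28.92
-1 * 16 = -16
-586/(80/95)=-5567/8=-695.88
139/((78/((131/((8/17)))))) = 309553/624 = 496.08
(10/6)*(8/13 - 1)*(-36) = 300/13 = 23.08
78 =78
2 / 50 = 0.04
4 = 4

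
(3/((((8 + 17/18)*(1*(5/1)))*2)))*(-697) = -18819/805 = -23.38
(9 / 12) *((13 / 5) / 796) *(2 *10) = 39 / 796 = 0.05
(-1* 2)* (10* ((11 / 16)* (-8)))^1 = 110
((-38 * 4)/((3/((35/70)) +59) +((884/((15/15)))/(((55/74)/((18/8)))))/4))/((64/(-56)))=14630/80743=0.18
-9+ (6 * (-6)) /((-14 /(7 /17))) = -135 /17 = -7.94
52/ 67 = 0.78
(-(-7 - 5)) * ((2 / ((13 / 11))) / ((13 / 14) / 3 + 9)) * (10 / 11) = 10080 / 5083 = 1.98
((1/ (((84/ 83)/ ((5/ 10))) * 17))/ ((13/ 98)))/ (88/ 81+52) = 15687/ 3801200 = 0.00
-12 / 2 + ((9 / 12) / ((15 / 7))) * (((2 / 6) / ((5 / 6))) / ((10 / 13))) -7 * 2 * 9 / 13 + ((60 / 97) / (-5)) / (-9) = -29311747 / 1891500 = -15.50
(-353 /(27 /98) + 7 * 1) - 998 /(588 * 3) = -3373187 /2646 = -1274.83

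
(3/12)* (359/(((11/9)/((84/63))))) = 1077/11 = 97.91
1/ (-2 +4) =1/ 2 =0.50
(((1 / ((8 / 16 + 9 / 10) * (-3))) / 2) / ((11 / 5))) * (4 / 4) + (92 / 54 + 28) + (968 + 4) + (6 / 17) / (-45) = 354010243 / 353430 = 1001.64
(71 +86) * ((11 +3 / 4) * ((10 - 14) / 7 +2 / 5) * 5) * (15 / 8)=-332055 / 112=-2964.78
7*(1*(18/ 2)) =63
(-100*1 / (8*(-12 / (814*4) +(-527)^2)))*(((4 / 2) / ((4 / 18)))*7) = -641025 / 226071403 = -0.00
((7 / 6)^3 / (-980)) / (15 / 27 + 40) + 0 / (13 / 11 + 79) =-7 / 175200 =-0.00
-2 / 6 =-1 / 3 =-0.33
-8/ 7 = -1.14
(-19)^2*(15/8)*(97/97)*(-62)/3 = -55955/4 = -13988.75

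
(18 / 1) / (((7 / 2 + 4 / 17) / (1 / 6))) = 102 / 127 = 0.80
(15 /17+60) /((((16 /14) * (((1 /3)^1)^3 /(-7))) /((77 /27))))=-3905055 /136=-28713.64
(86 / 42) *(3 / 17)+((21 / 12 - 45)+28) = -7087 / 476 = -14.89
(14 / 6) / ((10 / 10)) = 7 / 3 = 2.33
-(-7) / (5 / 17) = 23.80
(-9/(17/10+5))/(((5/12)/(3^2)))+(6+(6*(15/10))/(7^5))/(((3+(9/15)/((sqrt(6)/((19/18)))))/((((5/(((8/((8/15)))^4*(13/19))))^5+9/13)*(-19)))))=-53.24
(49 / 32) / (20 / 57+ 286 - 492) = -2793 / 375104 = -0.01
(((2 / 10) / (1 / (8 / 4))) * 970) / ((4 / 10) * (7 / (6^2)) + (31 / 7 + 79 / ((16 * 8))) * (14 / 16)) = 86.36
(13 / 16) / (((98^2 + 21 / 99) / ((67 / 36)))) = 9581 / 60852288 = 0.00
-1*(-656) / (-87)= -656 / 87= -7.54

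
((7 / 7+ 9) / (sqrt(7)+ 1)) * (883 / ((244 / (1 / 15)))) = 0.66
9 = 9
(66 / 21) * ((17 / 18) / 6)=187 / 378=0.49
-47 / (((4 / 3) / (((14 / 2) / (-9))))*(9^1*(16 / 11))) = 3619 / 1728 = 2.09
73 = 73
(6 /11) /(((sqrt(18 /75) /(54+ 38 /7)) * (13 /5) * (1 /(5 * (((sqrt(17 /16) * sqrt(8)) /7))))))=4000 * sqrt(51) /539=53.00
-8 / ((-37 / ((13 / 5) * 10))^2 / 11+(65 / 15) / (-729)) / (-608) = 0.07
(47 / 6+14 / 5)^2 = 101761 / 900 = 113.07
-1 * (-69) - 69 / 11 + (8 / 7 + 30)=7228 / 77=93.87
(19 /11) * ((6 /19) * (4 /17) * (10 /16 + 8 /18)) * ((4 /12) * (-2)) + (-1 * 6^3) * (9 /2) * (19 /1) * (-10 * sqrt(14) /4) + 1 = 139 /153 + 46170 * sqrt(14) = 172753.23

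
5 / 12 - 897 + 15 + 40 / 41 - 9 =-437687 / 492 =-889.61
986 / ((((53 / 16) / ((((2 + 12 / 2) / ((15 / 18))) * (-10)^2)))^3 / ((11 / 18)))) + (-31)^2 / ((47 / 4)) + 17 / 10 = 1026286467752824603 / 69972190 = 14667062267.92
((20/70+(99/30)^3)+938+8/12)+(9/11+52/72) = 676665841/693000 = 976.43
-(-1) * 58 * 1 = 58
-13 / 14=-0.93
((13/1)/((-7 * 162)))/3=-13/3402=-0.00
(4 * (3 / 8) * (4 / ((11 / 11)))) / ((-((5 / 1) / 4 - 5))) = 8 / 5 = 1.60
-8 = -8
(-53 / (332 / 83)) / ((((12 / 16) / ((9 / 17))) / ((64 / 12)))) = -848 / 17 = -49.88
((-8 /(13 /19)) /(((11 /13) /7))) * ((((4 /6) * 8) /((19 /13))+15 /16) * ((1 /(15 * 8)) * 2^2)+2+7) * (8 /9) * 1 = -3505922 /4455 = -786.96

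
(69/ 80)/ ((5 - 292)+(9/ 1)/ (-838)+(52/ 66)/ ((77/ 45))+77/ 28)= -8162539/ 2685832980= -0.00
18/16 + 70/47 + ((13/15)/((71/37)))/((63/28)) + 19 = 78620719/3603960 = 21.82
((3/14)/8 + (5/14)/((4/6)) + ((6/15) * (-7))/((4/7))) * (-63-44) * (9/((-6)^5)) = -37129/69120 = -0.54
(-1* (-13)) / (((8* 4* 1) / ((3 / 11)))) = 39 / 352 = 0.11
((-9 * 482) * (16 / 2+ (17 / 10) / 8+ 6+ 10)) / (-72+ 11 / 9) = 2908629 / 1960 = 1483.99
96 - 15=81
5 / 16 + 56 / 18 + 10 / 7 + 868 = 879835 / 1008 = 872.85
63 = 63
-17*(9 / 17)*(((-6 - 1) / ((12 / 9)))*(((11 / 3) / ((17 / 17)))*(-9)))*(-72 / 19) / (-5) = -112266 / 95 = -1181.75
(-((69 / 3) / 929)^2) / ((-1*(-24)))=-529 / 20712984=-0.00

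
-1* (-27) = 27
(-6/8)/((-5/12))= 9/5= 1.80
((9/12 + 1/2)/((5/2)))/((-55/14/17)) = -119/55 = -2.16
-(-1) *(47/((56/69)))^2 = 10517049/3136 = 3353.65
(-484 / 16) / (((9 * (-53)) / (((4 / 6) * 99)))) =1331 / 318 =4.19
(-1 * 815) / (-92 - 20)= 815 / 112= 7.28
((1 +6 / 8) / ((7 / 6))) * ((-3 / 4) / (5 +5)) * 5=-9 / 16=-0.56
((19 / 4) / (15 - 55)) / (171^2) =-0.00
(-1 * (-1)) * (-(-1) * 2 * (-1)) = -2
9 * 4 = 36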